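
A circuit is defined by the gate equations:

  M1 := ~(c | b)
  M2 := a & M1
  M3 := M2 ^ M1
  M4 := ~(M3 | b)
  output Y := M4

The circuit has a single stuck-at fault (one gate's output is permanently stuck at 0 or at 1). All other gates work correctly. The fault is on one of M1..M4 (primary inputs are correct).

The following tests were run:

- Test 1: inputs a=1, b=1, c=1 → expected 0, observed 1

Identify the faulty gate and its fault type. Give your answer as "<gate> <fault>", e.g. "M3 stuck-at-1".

M4 stuck-at-1

Fault-free values for test 1 (a=1, b=1, c=1): M1=0, M2=0, M3=0, M4=0, giving Y=0. Observed 1.
Test 1: faults giving observed 1 are {M4 stuck-at-1}.
Only M4 stuck-at-1 is consistent with every test.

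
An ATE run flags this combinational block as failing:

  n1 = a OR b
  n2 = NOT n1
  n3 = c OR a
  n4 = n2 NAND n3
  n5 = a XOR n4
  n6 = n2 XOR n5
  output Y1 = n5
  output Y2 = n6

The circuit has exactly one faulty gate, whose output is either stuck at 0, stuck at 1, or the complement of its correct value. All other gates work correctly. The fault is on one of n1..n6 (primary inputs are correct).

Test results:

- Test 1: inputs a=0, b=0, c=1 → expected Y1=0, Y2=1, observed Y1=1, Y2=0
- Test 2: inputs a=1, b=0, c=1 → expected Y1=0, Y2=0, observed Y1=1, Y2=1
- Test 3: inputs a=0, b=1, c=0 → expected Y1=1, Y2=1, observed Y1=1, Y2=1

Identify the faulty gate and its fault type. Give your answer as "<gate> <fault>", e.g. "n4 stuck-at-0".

Fault-free values for test 1 (a=0, b=0, c=1): n1=0, n2=1, n3=1, n4=0, n5=0, n6=1, giving Y1=0, Y2=1. Observed Y1=1, Y2=0.
Test 1: faults giving observed Y1=1, Y2=0 are {n3 stuck-at-0, n3 inverted output, n4 stuck-at-1, n4 inverted output, n5 stuck-at-1, n5 inverted output}.
Test 2 (a=1, b=0, c=1): fault-free n1=1, n2=0, n3=1, n4=1, n5=0, n6=0 → Y1=0, Y2=0; observed Y1=1, Y2=1. Eliminates n3 stuck-at-0, n3 inverted output, n4 stuck-at-1.
Test 3 (a=0, b=1, c=0): fault-free n1=1, n2=0, n3=0, n4=1, n5=1, n6=1 → Y1=1, Y2=1; observed Y1=1, Y2=1. Eliminates n4 inverted output, n5 inverted output.
Only n5 stuck-at-1 is consistent with every test.

n5 stuck-at-1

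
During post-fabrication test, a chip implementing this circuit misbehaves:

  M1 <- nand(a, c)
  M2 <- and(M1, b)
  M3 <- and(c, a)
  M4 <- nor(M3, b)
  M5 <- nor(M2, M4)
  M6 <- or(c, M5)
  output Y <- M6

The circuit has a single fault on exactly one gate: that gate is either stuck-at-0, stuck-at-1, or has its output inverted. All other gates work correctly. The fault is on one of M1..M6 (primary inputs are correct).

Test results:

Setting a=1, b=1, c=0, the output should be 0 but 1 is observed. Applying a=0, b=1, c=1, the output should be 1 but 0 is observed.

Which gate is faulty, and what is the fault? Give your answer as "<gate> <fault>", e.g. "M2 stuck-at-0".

Fault-free values for test 1 (a=1, b=1, c=0): M1=1, M2=1, M3=0, M4=0, M5=0, M6=0, giving Y=0. Observed 1.
Test 1: faults giving observed 1 are {M1 stuck-at-0, M1 inverted output, M2 stuck-at-0, M2 inverted output, M5 stuck-at-1, M5 inverted output, M6 stuck-at-1, M6 inverted output}.
Test 2 (a=0, b=1, c=1): fault-free M1=1, M2=1, M3=0, M4=0, M5=0, M6=1 → 1; observed 0. Eliminates M1 stuck-at-0, M1 inverted output, M2 stuck-at-0, M2 inverted output, M5 stuck-at-1, M5 inverted output, M6 stuck-at-1.
Only M6 inverted output is consistent with every test.

M6 inverted output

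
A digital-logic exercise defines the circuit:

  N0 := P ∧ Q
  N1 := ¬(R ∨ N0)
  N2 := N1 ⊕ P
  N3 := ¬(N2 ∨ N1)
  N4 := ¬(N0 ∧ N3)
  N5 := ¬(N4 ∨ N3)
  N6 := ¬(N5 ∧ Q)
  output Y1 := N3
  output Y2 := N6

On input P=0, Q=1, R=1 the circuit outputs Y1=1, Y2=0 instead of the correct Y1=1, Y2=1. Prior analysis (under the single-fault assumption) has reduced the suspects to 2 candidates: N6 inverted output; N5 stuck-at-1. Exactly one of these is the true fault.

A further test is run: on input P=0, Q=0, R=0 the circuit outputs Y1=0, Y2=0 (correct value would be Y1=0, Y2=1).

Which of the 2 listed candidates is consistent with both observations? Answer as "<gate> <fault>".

N6 inverted output

Evaluate each candidate on input P=0, Q=0, R=0:
  N6 inverted output: N0=0, N1=1, N2=1, N3=0, N4=1, N5=0, N6=0 [inverted output] → Y1=0, Y2=0 — matches
  N5 stuck-at-1: N0=0, N1=1, N2=1, N3=0, N4=1, N5=1 [stuck-at-1], N6=1 → Y1=0, Y2=1 — eliminated
Only N6 inverted output reproduces the observed Y1=0, Y2=0.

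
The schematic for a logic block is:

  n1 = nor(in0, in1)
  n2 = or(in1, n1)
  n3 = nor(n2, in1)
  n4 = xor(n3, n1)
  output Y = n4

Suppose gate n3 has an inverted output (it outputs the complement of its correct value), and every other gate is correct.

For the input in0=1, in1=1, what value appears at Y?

1

Propagate with n3 forced: n1=0, n2=1, n3=1 [inverted output], n4=1.
So Y = 1. (Without the fault it would be 0.)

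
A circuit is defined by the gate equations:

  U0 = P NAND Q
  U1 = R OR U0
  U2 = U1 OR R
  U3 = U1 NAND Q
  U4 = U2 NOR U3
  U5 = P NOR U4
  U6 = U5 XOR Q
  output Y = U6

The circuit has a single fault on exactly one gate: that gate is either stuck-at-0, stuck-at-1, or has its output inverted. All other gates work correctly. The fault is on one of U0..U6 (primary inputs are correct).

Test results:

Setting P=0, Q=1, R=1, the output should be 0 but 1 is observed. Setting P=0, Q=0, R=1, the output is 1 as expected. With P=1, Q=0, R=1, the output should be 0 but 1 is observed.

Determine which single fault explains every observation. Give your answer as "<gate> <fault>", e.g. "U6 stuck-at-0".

U6 stuck-at-1

Fault-free values for test 1 (P=0, Q=1, R=1): U0=1, U1=1, U2=1, U3=0, U4=0, U5=1, U6=0, giving Y=0. Observed 1.
Test 1: faults giving observed 1 are {U2 stuck-at-0, U2 inverted output, U4 stuck-at-1, U4 inverted output, U5 stuck-at-0, U5 inverted output, U6 stuck-at-1, U6 inverted output}.
Test 2 (P=0, Q=0, R=1): fault-free U0=1, U1=1, U2=1, U3=1, U4=0, U5=1, U6=1 → 1; observed 1. Eliminates U4 stuck-at-1, U4 inverted output, U5 stuck-at-0, U5 inverted output, U6 inverted output.
Test 3 (P=1, Q=0, R=1): fault-free U0=1, U1=1, U2=1, U3=1, U4=0, U5=0, U6=0 → 0; observed 1. Eliminates U2 stuck-at-0, U2 inverted output.
Only U6 stuck-at-1 is consistent with every test.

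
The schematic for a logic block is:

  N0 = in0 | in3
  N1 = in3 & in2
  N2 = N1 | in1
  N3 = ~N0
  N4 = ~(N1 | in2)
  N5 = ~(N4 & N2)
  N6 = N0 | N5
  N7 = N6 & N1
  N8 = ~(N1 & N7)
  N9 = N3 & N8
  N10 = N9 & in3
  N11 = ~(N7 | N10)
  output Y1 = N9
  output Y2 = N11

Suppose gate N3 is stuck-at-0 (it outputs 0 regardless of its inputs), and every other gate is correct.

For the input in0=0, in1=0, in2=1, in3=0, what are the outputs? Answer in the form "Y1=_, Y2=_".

Y1=0, Y2=1

Propagate with N3 forced: N0=0, N1=0, N2=0, N3=0 [stuck-at-0], N4=0, N5=1, N6=1, N7=0, N8=1, N9=0, N10=0, N11=1.
So the outputs are Y1=0, Y2=1. (Without the fault they would be Y1=1, Y2=1.)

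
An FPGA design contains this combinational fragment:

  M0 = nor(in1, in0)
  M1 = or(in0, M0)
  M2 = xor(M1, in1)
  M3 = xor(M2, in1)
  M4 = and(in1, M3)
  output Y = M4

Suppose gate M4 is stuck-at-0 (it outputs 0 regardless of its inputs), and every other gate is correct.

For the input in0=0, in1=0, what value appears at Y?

0

Propagate with M4 forced: M0=1, M1=1, M2=1, M3=1, M4=0 [stuck-at-0].
So Y = 0. (Same as the fault-free value — the fault is masked on this input.)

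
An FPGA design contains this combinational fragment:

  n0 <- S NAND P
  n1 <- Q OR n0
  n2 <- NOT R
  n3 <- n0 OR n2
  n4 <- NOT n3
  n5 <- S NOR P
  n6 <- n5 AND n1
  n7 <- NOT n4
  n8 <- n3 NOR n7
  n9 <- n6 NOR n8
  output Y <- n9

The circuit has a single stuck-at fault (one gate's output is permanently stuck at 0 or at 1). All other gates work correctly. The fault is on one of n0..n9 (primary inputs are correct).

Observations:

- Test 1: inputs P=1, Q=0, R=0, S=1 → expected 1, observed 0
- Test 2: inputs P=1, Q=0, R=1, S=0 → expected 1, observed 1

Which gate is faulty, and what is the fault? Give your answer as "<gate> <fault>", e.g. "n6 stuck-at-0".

n2 stuck-at-0

Fault-free values for test 1 (P=1, Q=0, R=0, S=1): n0=0, n1=0, n2=1, n3=1, n4=0, n5=0, n6=0, n7=1, n8=0, n9=1, giving Y=1. Observed 0.
Test 1: faults giving observed 0 are {n2 stuck-at-0, n3 stuck-at-0, n6 stuck-at-1, n8 stuck-at-1, n9 stuck-at-0}.
Test 2 (P=1, Q=0, R=1, S=0): fault-free n0=1, n1=1, n2=0, n3=1, n4=0, n5=0, n6=0, n7=1, n8=0, n9=1 → 1; observed 1. Eliminates n3 stuck-at-0, n6 stuck-at-1, n8 stuck-at-1, n9 stuck-at-0.
Only n2 stuck-at-0 is consistent with every test.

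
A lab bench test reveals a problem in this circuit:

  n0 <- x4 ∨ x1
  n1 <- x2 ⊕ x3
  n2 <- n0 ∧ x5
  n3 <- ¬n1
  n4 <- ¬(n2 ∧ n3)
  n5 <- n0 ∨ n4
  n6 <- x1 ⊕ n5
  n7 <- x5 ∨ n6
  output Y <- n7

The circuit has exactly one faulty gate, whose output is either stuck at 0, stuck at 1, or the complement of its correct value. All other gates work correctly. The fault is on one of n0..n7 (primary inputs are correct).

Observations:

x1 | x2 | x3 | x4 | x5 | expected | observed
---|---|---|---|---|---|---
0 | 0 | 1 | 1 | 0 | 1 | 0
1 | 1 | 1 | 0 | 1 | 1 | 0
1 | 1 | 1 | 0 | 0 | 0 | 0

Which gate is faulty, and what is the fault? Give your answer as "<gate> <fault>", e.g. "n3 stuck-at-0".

Fault-free values for test 1 (x1=0, x2=0, x3=1, x4=1, x5=0): n0=1, n1=1, n2=0, n3=0, n4=1, n5=1, n6=1, n7=1, giving Y=1. Observed 0.
Test 1: faults giving observed 0 are {n5 stuck-at-0, n5 inverted output, n6 stuck-at-0, n6 inverted output, n7 stuck-at-0, n7 inverted output}.
Test 2 (x1=1, x2=1, x3=1, x4=0, x5=1): fault-free n0=1, n1=0, n2=1, n3=1, n4=0, n5=1, n6=0, n7=1 → 1; observed 0. Eliminates n5 stuck-at-0, n5 inverted output, n6 stuck-at-0, n6 inverted output.
Test 3 (x1=1, x2=1, x3=1, x4=0, x5=0): fault-free n0=1, n1=0, n2=0, n3=1, n4=1, n5=1, n6=0, n7=0 → 0; observed 0. Eliminates n7 inverted output.
Only n7 stuck-at-0 is consistent with every test.

n7 stuck-at-0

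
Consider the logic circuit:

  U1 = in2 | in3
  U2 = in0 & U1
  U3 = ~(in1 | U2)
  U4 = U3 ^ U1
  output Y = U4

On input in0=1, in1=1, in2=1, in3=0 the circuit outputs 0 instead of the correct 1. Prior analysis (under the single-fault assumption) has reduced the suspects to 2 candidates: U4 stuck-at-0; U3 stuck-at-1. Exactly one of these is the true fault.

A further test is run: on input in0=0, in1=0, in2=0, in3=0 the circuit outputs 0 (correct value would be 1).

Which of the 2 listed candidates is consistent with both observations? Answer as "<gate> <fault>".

Evaluate each candidate on input in0=0, in1=0, in2=0, in3=0:
  U4 stuck-at-0: U1=0, U2=0, U3=1, U4=0 [stuck-at-0] → 0 — matches
  U3 stuck-at-1: U1=0, U2=0, U3=1 [stuck-at-1], U4=1 → 1 — eliminated
Only U4 stuck-at-0 reproduces the observed 0.

U4 stuck-at-0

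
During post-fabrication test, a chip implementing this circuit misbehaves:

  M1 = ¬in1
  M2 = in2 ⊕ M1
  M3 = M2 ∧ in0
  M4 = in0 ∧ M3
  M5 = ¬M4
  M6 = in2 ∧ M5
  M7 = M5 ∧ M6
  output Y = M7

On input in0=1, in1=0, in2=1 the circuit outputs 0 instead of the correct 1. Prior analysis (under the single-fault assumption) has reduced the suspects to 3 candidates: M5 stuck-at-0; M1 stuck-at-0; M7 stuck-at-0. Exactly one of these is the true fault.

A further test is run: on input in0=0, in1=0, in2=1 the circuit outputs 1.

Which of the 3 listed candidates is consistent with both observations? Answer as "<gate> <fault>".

M1 stuck-at-0

Evaluate each candidate on input in0=0, in1=0, in2=1:
  M5 stuck-at-0: M1=1, M2=0, M3=0, M4=0, M5=0 [stuck-at-0], M6=0, M7=0 → 0 — eliminated
  M1 stuck-at-0: M1=0 [stuck-at-0], M2=1, M3=0, M4=0, M5=1, M6=1, M7=1 → 1 — matches
  M7 stuck-at-0: M1=1, M2=0, M3=0, M4=0, M5=1, M6=1, M7=0 [stuck-at-0] → 0 — eliminated
Only M1 stuck-at-0 reproduces the observed 1.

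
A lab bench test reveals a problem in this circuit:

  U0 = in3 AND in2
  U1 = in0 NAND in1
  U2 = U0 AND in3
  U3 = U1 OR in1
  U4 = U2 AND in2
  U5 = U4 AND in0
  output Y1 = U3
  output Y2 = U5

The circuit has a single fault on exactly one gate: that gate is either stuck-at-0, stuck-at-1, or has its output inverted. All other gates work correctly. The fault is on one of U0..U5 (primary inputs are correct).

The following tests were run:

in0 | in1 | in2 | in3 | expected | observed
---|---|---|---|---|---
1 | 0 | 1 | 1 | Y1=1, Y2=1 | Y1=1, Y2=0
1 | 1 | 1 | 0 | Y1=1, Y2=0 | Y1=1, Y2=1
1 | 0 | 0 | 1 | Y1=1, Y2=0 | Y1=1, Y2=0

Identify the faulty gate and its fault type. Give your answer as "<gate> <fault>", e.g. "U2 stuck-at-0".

U2 inverted output

Fault-free values for test 1 (in0=1, in1=0, in2=1, in3=1): U0=1, U1=1, U2=1, U3=1, U4=1, U5=1, giving Y1=1, Y2=1. Observed Y1=1, Y2=0.
Test 1: faults giving observed Y1=1, Y2=0 are {U0 stuck-at-0, U0 inverted output, U2 stuck-at-0, U2 inverted output, U4 stuck-at-0, U4 inverted output, U5 stuck-at-0, U5 inverted output}.
Test 2 (in0=1, in1=1, in2=1, in3=0): fault-free U0=0, U1=0, U2=0, U3=1, U4=0, U5=0 → Y1=1, Y2=0; observed Y1=1, Y2=1. Eliminates U0 stuck-at-0, U0 inverted output, U2 stuck-at-0, U4 stuck-at-0, U5 stuck-at-0.
Test 3 (in0=1, in1=0, in2=0, in3=1): fault-free U0=0, U1=1, U2=0, U3=1, U4=0, U5=0 → Y1=1, Y2=0; observed Y1=1, Y2=0. Eliminates U4 inverted output, U5 inverted output.
Only U2 inverted output is consistent with every test.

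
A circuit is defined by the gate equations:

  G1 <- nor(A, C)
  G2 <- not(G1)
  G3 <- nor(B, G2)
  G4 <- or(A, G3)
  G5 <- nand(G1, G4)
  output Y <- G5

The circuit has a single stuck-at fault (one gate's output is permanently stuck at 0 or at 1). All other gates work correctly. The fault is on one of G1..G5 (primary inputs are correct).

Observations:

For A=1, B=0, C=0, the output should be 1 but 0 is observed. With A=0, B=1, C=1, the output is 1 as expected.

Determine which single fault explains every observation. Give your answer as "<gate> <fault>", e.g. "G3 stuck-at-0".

Fault-free values for test 1 (A=1, B=0, C=0): G1=0, G2=1, G3=0, G4=1, G5=1, giving Y=1. Observed 0.
Test 1: faults giving observed 0 are {G1 stuck-at-1, G5 stuck-at-0}.
Test 2 (A=0, B=1, C=1): fault-free G1=0, G2=1, G3=0, G4=0, G5=1 → 1; observed 1. Eliminates G5 stuck-at-0.
Only G1 stuck-at-1 is consistent with every test.

G1 stuck-at-1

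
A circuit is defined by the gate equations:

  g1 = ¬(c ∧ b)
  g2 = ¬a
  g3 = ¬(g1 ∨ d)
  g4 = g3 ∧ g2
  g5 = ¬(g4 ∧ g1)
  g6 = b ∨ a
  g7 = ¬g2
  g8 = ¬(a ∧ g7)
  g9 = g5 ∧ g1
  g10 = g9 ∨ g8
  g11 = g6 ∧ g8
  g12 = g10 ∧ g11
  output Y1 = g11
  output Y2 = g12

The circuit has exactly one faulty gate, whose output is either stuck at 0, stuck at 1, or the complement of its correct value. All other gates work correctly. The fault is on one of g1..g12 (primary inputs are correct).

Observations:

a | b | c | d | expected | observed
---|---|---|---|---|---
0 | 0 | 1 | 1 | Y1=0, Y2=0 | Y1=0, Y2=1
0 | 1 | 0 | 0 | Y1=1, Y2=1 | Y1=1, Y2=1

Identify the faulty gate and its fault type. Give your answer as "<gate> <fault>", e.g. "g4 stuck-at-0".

Fault-free values for test 1 (a=0, b=0, c=1, d=1): g1=1, g2=1, g3=0, g4=0, g5=1, g6=0, g7=0, g8=1, g9=1, g10=1, g11=0, g12=0, giving Y1=0, Y2=0. Observed Y1=0, Y2=1.
Test 1: faults giving observed Y1=0, Y2=1 are {g12 stuck-at-1, g12 inverted output}.
Test 2 (a=0, b=1, c=0, d=0): fault-free g1=1, g2=1, g3=0, g4=0, g5=1, g6=1, g7=0, g8=1, g9=1, g10=1, g11=1, g12=1 → Y1=1, Y2=1; observed Y1=1, Y2=1. Eliminates g12 inverted output.
Only g12 stuck-at-1 is consistent with every test.

g12 stuck-at-1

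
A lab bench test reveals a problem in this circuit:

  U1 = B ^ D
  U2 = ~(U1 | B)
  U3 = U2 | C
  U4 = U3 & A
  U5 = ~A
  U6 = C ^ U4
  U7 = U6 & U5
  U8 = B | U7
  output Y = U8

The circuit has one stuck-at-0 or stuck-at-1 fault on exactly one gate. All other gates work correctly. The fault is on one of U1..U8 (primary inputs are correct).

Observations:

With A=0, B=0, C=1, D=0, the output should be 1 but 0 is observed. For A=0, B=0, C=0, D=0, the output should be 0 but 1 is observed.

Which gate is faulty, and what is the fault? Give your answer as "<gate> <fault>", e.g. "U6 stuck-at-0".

U4 stuck-at-1

Fault-free values for test 1 (A=0, B=0, C=1, D=0): U1=0, U2=1, U3=1, U4=0, U5=1, U6=1, U7=1, U8=1, giving Y=1. Observed 0.
Test 1: faults giving observed 0 are {U4 stuck-at-1, U5 stuck-at-0, U6 stuck-at-0, U7 stuck-at-0, U8 stuck-at-0}.
Test 2 (A=0, B=0, C=0, D=0): fault-free U1=0, U2=1, U3=1, U4=0, U5=1, U6=0, U7=0, U8=0 → 0; observed 1. Eliminates U5 stuck-at-0, U6 stuck-at-0, U7 stuck-at-0, U8 stuck-at-0.
Only U4 stuck-at-1 is consistent with every test.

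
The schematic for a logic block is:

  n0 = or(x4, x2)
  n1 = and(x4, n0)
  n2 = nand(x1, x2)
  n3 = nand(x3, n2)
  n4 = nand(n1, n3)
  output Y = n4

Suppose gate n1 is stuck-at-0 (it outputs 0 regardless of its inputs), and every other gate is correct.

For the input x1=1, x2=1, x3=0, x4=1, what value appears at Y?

Propagate with n1 forced: n0=1, n1=0 [stuck-at-0], n2=0, n3=1, n4=1.
So Y = 1. (Without the fault it would be 0.)

1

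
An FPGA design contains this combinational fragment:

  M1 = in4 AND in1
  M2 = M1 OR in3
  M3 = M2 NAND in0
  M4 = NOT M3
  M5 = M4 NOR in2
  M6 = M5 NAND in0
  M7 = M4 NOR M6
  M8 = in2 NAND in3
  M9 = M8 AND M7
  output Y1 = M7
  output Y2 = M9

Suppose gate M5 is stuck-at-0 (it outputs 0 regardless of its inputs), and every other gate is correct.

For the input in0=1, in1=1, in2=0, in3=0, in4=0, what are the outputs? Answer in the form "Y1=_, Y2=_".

Propagate with M5 forced: M1=0, M2=0, M3=1, M4=0, M5=0 [stuck-at-0], M6=1, M7=0, M8=1, M9=0.
So the outputs are Y1=0, Y2=0. (Without the fault they would be Y1=1, Y2=1.)

Y1=0, Y2=0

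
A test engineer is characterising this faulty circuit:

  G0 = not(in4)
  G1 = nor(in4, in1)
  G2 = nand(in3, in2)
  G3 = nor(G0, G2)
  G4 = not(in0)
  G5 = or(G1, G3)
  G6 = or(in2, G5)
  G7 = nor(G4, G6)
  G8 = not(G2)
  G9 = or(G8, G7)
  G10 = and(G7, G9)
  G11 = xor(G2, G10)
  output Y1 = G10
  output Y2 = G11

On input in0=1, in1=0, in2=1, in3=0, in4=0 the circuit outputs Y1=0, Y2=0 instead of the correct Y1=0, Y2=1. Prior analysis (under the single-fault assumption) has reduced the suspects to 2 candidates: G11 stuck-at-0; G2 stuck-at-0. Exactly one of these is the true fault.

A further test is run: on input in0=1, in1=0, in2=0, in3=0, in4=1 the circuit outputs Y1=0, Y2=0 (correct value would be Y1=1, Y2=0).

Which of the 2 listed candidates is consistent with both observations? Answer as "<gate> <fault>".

G2 stuck-at-0

Evaluate each candidate on input in0=1, in1=0, in2=0, in3=0, in4=1:
  G11 stuck-at-0: G0=0, G1=0, G2=1, G3=0, G4=0, G5=0, G6=0, G7=1, G8=0, G9=1, G10=1, G11=0 [stuck-at-0] → Y1=1, Y2=0 — eliminated
  G2 stuck-at-0: G0=0, G1=0, G2=0 [stuck-at-0], G3=1, G4=0, G5=1, G6=1, G7=0, G8=1, G9=1, G10=0, G11=0 → Y1=0, Y2=0 — matches
Only G2 stuck-at-0 reproduces the observed Y1=0, Y2=0.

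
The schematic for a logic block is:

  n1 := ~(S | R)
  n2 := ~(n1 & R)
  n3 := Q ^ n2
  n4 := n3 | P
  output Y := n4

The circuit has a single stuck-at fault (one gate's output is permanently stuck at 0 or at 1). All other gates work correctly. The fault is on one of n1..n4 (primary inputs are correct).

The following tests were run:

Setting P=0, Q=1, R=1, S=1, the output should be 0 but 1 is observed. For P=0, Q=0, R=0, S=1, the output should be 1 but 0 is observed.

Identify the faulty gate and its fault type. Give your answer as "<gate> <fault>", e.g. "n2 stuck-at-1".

Fault-free values for test 1 (P=0, Q=1, R=1, S=1): n1=0, n2=1, n3=0, n4=0, giving Y=0. Observed 1.
Test 1: faults giving observed 1 are {n1 stuck-at-1, n2 stuck-at-0, n3 stuck-at-1, n4 stuck-at-1}.
Test 2 (P=0, Q=0, R=0, S=1): fault-free n1=0, n2=1, n3=1, n4=1 → 1; observed 0. Eliminates n1 stuck-at-1, n3 stuck-at-1, n4 stuck-at-1.
Only n2 stuck-at-0 is consistent with every test.

n2 stuck-at-0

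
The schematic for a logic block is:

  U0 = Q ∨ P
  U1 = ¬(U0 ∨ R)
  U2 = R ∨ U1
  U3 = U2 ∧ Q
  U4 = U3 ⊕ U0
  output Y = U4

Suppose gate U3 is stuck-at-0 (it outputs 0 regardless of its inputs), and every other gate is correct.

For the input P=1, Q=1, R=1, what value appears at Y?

1

Propagate with U3 forced: U0=1, U1=0, U2=1, U3=0 [stuck-at-0], U4=1.
So Y = 1. (Without the fault it would be 0.)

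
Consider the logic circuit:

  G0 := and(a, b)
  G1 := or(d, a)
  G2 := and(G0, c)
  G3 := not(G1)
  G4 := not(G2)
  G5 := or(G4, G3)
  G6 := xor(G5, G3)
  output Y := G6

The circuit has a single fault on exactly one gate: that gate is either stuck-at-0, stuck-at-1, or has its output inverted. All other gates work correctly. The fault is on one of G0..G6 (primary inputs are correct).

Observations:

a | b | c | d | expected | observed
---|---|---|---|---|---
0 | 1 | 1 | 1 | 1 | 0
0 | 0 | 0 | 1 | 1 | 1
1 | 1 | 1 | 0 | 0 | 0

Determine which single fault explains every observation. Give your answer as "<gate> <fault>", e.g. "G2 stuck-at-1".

Fault-free values for test 1 (a=0, b=1, c=1, d=1): G0=0, G1=1, G2=0, G3=0, G4=1, G5=1, G6=1, giving Y=1. Observed 0.
Test 1: faults giving observed 0 are {G0 stuck-at-1, G0 inverted output, G1 stuck-at-0, G1 inverted output, G2 stuck-at-1, G2 inverted output, G3 stuck-at-1, G3 inverted output, G4 stuck-at-0, G4 inverted output, G5 stuck-at-0, G5 inverted output, G6 stuck-at-0, G6 inverted output}.
Test 2 (a=0, b=0, c=0, d=1): fault-free G0=0, G1=1, G2=0, G3=0, G4=1, G5=1, G6=1 → 1; observed 1. Eliminates G1 stuck-at-0, G1 inverted output, G2 stuck-at-1, G2 inverted output, G3 stuck-at-1, G3 inverted output, G4 stuck-at-0, G4 inverted output, G5 stuck-at-0, G5 inverted output, G6 stuck-at-0, G6 inverted output.
Test 3 (a=1, b=1, c=1, d=0): fault-free G0=1, G1=1, G2=1, G3=0, G4=0, G5=0, G6=0 → 0; observed 0. Eliminates G0 inverted output.
Only G0 stuck-at-1 is consistent with every test.

G0 stuck-at-1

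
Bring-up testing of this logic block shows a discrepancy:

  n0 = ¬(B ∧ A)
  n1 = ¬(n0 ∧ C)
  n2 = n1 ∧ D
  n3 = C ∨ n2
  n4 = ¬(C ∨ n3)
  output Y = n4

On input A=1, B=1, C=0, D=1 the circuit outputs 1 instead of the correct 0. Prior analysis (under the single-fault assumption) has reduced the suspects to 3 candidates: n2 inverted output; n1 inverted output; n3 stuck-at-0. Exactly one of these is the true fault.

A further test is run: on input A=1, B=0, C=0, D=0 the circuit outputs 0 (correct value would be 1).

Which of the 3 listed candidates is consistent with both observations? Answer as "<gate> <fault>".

Evaluate each candidate on input A=1, B=0, C=0, D=0:
  n2 inverted output: n0=1, n1=1, n2=1 [inverted output], n3=1, n4=0 → 0 — matches
  n1 inverted output: n0=1, n1=0 [inverted output], n2=0, n3=0, n4=1 → 1 — eliminated
  n3 stuck-at-0: n0=1, n1=1, n2=0, n3=0 [stuck-at-0], n4=1 → 1 — eliminated
Only n2 inverted output reproduces the observed 0.

n2 inverted output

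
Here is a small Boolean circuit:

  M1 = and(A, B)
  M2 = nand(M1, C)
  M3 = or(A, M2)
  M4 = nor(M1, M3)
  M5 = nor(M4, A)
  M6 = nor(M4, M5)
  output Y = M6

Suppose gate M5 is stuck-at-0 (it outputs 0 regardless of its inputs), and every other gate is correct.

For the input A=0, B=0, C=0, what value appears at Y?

1

Propagate with M5 forced: M1=0, M2=1, M3=1, M4=0, M5=0 [stuck-at-0], M6=1.
So Y = 1. (Without the fault it would be 0.)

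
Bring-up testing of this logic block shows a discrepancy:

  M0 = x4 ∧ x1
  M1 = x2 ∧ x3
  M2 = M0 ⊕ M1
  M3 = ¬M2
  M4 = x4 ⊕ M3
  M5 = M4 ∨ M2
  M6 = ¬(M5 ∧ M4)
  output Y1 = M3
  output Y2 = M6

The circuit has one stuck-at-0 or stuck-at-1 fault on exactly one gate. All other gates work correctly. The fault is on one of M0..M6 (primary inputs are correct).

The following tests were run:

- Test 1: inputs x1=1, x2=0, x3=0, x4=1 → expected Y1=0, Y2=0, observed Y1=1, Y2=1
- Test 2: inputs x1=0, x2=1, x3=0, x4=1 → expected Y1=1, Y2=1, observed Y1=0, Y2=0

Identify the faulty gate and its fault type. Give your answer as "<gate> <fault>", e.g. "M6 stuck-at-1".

Fault-free values for test 1 (x1=1, x2=0, x3=0, x4=1): M0=1, M1=0, M2=1, M3=0, M4=1, M5=1, M6=0, giving Y1=0, Y2=0. Observed Y1=1, Y2=1.
Test 1: faults giving observed Y1=1, Y2=1 are {M0 stuck-at-0, M1 stuck-at-1, M2 stuck-at-0, M3 stuck-at-1}.
Test 2 (x1=0, x2=1, x3=0, x4=1): fault-free M0=0, M1=0, M2=0, M3=1, M4=0, M5=0, M6=1 → Y1=1, Y2=1; observed Y1=0, Y2=0. Eliminates M0 stuck-at-0, M2 stuck-at-0, M3 stuck-at-1.
Only M1 stuck-at-1 is consistent with every test.

M1 stuck-at-1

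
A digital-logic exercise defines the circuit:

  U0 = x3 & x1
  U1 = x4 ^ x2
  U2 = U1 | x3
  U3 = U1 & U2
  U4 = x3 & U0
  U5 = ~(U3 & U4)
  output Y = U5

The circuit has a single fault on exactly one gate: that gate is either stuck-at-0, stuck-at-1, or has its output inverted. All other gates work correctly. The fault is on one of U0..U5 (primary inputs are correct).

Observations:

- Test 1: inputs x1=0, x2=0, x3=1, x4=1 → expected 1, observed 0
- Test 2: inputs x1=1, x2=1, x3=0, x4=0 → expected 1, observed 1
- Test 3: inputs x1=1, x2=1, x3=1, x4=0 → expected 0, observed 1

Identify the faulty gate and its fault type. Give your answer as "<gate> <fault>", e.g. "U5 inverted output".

U0 inverted output

Fault-free values for test 1 (x1=0, x2=0, x3=1, x4=1): U0=0, U1=1, U2=1, U3=1, U4=0, U5=1, giving Y=1. Observed 0.
Test 1: faults giving observed 0 are {U0 stuck-at-1, U0 inverted output, U4 stuck-at-1, U4 inverted output, U5 stuck-at-0, U5 inverted output}.
Test 2 (x1=1, x2=1, x3=0, x4=0): fault-free U0=0, U1=1, U2=1, U3=1, U4=0, U5=1 → 1; observed 1. Eliminates U4 stuck-at-1, U4 inverted output, U5 stuck-at-0, U5 inverted output.
Test 3 (x1=1, x2=1, x3=1, x4=0): fault-free U0=1, U1=1, U2=1, U3=1, U4=1, U5=0 → 0; observed 1. Eliminates U0 stuck-at-1.
Only U0 inverted output is consistent with every test.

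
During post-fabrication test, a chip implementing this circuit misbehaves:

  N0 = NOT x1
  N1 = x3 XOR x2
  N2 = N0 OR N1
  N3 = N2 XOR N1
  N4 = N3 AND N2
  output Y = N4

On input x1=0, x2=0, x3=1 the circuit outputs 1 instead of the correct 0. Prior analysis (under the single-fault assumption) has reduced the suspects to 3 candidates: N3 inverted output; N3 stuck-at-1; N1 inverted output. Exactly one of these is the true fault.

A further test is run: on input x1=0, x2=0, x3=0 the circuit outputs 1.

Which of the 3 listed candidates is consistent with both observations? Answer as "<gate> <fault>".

Evaluate each candidate on input x1=0, x2=0, x3=0:
  N3 inverted output: N0=1, N1=0, N2=1, N3=0 [inverted output], N4=0 → 0 — eliminated
  N3 stuck-at-1: N0=1, N1=0, N2=1, N3=1 [stuck-at-1], N4=1 → 1 — matches
  N1 inverted output: N0=1, N1=1 [inverted output], N2=1, N3=0, N4=0 → 0 — eliminated
Only N3 stuck-at-1 reproduces the observed 1.

N3 stuck-at-1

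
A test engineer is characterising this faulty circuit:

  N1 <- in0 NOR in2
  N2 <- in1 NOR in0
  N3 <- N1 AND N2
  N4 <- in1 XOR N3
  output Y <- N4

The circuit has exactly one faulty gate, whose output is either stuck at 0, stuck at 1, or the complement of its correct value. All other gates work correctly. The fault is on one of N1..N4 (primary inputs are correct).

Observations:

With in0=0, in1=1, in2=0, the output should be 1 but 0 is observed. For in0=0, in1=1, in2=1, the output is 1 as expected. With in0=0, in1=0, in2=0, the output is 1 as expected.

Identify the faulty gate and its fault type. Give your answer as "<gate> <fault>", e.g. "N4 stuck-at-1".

Fault-free values for test 1 (in0=0, in1=1, in2=0): N1=1, N2=0, N3=0, N4=1, giving Y=1. Observed 0.
Test 1: faults giving observed 0 are {N2 stuck-at-1, N2 inverted output, N3 stuck-at-1, N3 inverted output, N4 stuck-at-0, N4 inverted output}.
Test 2 (in0=0, in1=1, in2=1): fault-free N1=0, N2=0, N3=0, N4=1 → 1; observed 1. Eliminates N3 stuck-at-1, N3 inverted output, N4 stuck-at-0, N4 inverted output.
Test 3 (in0=0, in1=0, in2=0): fault-free N1=1, N2=1, N3=1, N4=1 → 1; observed 1. Eliminates N2 inverted output.
Only N2 stuck-at-1 is consistent with every test.

N2 stuck-at-1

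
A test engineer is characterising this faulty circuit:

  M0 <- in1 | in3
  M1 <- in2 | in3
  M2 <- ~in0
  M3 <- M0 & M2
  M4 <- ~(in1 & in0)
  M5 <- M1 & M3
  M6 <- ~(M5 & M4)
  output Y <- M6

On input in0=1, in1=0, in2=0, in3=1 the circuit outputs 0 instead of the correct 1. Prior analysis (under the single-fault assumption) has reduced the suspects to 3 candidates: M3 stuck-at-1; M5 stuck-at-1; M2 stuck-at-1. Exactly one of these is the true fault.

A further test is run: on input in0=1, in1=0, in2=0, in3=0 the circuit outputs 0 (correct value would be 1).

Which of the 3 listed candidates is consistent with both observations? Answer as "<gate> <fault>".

M5 stuck-at-1

Evaluate each candidate on input in0=1, in1=0, in2=0, in3=0:
  M3 stuck-at-1: M0=0, M1=0, M2=0, M3=1 [stuck-at-1], M4=1, M5=0, M6=1 → 1 — eliminated
  M5 stuck-at-1: M0=0, M1=0, M2=0, M3=0, M4=1, M5=1 [stuck-at-1], M6=0 → 0 — matches
  M2 stuck-at-1: M0=0, M1=0, M2=1 [stuck-at-1], M3=0, M4=1, M5=0, M6=1 → 1 — eliminated
Only M5 stuck-at-1 reproduces the observed 0.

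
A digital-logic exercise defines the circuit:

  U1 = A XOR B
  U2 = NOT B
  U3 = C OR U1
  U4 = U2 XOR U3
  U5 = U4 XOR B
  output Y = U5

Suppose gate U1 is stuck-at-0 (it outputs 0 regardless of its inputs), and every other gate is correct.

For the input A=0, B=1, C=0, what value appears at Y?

1

Propagate with U1 forced: U1=0 [stuck-at-0], U2=0, U3=0, U4=0, U5=1.
So Y = 1. (Without the fault it would be 0.)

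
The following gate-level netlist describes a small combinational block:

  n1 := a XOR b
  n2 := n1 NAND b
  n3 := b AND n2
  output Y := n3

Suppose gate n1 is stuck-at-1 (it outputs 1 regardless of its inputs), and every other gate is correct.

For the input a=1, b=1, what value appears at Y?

0

Propagate with n1 forced: n1=1 [stuck-at-1], n2=0, n3=0.
So Y = 0. (Without the fault it would be 1.)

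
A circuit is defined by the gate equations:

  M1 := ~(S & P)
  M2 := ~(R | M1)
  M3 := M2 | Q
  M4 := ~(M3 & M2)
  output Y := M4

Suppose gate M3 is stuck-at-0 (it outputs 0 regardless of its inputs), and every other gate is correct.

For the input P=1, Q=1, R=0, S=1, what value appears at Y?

Propagate with M3 forced: M1=0, M2=1, M3=0 [stuck-at-0], M4=1.
So Y = 1. (Without the fault it would be 0.)

1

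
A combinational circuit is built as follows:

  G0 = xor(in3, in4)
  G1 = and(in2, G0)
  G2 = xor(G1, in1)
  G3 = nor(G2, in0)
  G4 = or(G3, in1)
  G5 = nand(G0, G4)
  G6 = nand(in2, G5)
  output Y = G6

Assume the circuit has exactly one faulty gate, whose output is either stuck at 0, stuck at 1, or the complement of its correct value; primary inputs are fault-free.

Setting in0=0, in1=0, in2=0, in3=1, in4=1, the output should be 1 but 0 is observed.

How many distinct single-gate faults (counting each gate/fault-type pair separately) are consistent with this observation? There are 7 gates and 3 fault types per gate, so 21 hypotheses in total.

2

Fault-free: G0=0, G1=0, G2=0, G3=1, G4=1, G5=1, G6=1 → 1. Observed 0.
  G0: none of the 3 fault types match ✗
  G1: none of the 3 fault types match ✗
  G2: none of the 3 fault types match ✗
  G3: none of the 3 fault types match ✗
  G4: none of the 3 fault types match ✗
  G5: none of the 3 fault types match ✗
  G6: stuck-at-0, inverted output ✓; others ✗
Consistent faults: {G6 stuck-at-0, G6 inverted output} — 2 in all.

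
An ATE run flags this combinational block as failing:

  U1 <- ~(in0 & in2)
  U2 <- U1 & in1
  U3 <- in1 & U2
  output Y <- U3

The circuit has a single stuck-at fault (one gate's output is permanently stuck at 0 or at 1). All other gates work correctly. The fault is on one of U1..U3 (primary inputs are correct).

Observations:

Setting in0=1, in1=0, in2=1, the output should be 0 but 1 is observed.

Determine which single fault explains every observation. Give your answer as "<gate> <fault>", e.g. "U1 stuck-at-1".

Fault-free values for test 1 (in0=1, in1=0, in2=1): U1=0, U2=0, U3=0, giving Y=0. Observed 1.
Test 1: faults giving observed 1 are {U3 stuck-at-1}.
Only U3 stuck-at-1 is consistent with every test.

U3 stuck-at-1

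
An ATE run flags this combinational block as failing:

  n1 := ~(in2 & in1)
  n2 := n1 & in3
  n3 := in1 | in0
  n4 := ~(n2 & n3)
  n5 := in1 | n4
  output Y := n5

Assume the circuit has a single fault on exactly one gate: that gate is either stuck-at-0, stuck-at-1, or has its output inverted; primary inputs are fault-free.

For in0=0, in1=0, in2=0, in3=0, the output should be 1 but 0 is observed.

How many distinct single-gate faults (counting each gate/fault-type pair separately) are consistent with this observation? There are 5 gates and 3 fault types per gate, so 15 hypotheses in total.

Fault-free: n1=1, n2=0, n3=0, n4=1, n5=1 → 1. Observed 0.
  n1: none of the 3 fault types match ✗
  n2: none of the 3 fault types match ✗
  n3: none of the 3 fault types match ✗
  n4: stuck-at-0, inverted output ✓; others ✗
  n5: stuck-at-0, inverted output ✓; others ✗
Consistent faults: {n4 stuck-at-0, n4 inverted output, n5 stuck-at-0, n5 inverted output} — 4 in all.

4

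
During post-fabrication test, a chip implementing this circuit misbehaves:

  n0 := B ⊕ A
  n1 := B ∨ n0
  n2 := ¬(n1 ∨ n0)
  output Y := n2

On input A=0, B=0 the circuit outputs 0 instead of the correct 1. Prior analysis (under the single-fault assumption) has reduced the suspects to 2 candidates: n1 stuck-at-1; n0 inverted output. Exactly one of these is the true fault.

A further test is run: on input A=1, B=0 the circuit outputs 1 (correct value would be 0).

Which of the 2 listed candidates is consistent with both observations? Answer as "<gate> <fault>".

n0 inverted output

Evaluate each candidate on input A=1, B=0:
  n1 stuck-at-1: n0=1, n1=1 [stuck-at-1], n2=0 → 0 — eliminated
  n0 inverted output: n0=0 [inverted output], n1=0, n2=1 → 1 — matches
Only n0 inverted output reproduces the observed 1.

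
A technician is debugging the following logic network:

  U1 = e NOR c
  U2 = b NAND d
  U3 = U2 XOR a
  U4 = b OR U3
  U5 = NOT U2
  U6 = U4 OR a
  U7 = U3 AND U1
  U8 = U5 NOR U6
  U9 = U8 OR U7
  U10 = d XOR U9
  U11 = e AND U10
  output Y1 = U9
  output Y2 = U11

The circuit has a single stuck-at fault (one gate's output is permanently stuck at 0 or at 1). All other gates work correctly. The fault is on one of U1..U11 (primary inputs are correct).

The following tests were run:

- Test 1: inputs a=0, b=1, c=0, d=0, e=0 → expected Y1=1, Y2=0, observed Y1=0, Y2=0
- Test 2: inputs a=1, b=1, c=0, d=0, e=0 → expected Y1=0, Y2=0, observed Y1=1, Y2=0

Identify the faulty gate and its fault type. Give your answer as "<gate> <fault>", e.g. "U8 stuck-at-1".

U2 stuck-at-0

Fault-free values for test 1 (a=0, b=1, c=0, d=0, e=0): U1=1, U2=1, U3=1, U4=1, U5=0, U6=1, U7=1, U8=0, U9=1, U10=1, U11=0, giving Y1=1, Y2=0. Observed Y1=0, Y2=0.
Test 1: faults giving observed Y1=0, Y2=0 are {U1 stuck-at-0, U2 stuck-at-0, U3 stuck-at-0, U7 stuck-at-0, U9 stuck-at-0}.
Test 2 (a=1, b=1, c=0, d=0, e=0): fault-free U1=1, U2=1, U3=0, U4=1, U5=0, U6=1, U7=0, U8=0, U9=0, U10=0, U11=0 → Y1=0, Y2=0; observed Y1=1, Y2=0. Eliminates U1 stuck-at-0, U3 stuck-at-0, U7 stuck-at-0, U9 stuck-at-0.
Only U2 stuck-at-0 is consistent with every test.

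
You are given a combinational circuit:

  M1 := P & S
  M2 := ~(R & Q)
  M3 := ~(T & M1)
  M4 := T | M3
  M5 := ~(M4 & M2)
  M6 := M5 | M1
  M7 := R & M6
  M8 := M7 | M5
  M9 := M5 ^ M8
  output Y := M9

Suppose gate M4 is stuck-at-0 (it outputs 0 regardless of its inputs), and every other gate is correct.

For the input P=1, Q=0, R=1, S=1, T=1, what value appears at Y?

Propagate with M4 forced: M1=1, M2=1, M3=0, M4=0 [stuck-at-0], M5=1, M6=1, M7=1, M8=1, M9=0.
So Y = 0. (Without the fault it would be 1.)

0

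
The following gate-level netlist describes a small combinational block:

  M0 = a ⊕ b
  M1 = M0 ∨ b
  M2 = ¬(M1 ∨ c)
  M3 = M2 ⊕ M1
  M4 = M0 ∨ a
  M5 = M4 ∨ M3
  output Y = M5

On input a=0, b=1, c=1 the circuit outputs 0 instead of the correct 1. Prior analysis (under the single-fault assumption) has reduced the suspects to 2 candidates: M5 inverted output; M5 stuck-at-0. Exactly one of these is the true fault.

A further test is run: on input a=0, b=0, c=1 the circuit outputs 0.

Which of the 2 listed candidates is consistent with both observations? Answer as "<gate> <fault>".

M5 stuck-at-0

Evaluate each candidate on input a=0, b=0, c=1:
  M5 inverted output: M0=0, M1=0, M2=0, M3=0, M4=0, M5=1 [inverted output] → 1 — eliminated
  M5 stuck-at-0: M0=0, M1=0, M2=0, M3=0, M4=0, M5=0 [stuck-at-0] → 0 — matches
Only M5 stuck-at-0 reproduces the observed 0.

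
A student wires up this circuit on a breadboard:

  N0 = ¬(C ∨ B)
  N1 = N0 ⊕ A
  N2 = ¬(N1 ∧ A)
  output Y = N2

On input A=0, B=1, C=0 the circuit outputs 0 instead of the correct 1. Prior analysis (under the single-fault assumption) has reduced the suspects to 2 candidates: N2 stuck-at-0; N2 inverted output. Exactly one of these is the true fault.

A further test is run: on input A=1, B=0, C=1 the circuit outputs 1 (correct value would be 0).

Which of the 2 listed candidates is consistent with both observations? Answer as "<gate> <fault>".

N2 inverted output

Evaluate each candidate on input A=1, B=0, C=1:
  N2 stuck-at-0: N0=0, N1=1, N2=0 [stuck-at-0] → 0 — eliminated
  N2 inverted output: N0=0, N1=1, N2=1 [inverted output] → 1 — matches
Only N2 inverted output reproduces the observed 1.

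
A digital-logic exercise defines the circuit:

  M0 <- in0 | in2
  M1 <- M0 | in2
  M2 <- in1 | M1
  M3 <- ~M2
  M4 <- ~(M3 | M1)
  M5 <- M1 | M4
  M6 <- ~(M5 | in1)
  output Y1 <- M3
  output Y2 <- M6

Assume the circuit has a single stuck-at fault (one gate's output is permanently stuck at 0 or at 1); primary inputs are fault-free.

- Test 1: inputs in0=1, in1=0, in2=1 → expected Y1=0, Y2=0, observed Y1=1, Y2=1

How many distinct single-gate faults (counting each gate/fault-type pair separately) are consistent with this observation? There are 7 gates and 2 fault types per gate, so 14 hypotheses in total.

Fault-free: M0=1, M1=1, M2=1, M3=0, M4=0, M5=1, M6=0 → Y1=0, Y2=0. Observed Y1=1, Y2=1.
  M0 stuck-at-0: output Y1=0, Y2=0 ✗
  M0 stuck-at-1: output Y1=0, Y2=0 ✗
  M1 stuck-at-0: output Y1=1, Y2=1 ✓
  M1 stuck-at-1: output Y1=0, Y2=0 ✗
  M2 stuck-at-0: output Y1=1, Y2=0 ✗
  M2 stuck-at-1: output Y1=0, Y2=0 ✗
  M3 stuck-at-0: output Y1=0, Y2=0 ✗
  M3 stuck-at-1: output Y1=1, Y2=0 ✗
  M4 stuck-at-0: output Y1=0, Y2=0 ✗
  M4 stuck-at-1: output Y1=0, Y2=0 ✗
  M5 stuck-at-0: output Y1=0, Y2=1 ✗
  M5 stuck-at-1: output Y1=0, Y2=0 ✗
  M6 stuck-at-0: output Y1=0, Y2=0 ✗
  M6 stuck-at-1: output Y1=0, Y2=1 ✗
Consistent faults: {M1 stuck-at-0} — 1 in all.

1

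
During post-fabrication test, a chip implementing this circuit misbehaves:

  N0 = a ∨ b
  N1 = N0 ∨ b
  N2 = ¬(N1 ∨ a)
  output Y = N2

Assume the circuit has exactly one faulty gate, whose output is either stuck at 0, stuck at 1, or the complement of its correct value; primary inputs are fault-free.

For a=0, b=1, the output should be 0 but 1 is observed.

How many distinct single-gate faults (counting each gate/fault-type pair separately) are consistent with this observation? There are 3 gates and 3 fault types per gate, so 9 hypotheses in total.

Fault-free: N0=1, N1=1, N2=0 → 0. Observed 1.
  N0 stuck-at-0: output 0 ✗
  N0 stuck-at-1: output 0 ✗
  N0 inverted output: output 0 ✗
  N1 stuck-at-0: output 1 ✓
  N1 stuck-at-1: output 0 ✗
  N1 inverted output: output 1 ✓
  N2 stuck-at-0: output 0 ✗
  N2 stuck-at-1: output 1 ✓
  N2 inverted output: output 1 ✓
Consistent faults: {N1 stuck-at-0, N1 inverted output, N2 stuck-at-1, N2 inverted output} — 4 in all.

4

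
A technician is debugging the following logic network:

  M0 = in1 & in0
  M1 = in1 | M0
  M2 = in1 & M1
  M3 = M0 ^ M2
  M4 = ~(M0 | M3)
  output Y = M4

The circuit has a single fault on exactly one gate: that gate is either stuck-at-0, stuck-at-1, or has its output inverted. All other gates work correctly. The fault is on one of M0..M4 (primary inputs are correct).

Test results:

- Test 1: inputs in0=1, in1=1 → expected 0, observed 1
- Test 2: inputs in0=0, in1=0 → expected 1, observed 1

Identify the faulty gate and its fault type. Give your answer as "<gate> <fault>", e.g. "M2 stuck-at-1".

M4 stuck-at-1

Fault-free values for test 1 (in0=1, in1=1): M0=1, M1=1, M2=1, M3=0, M4=0, giving Y=0. Observed 1.
Test 1: faults giving observed 1 are {M4 stuck-at-1, M4 inverted output}.
Test 2 (in0=0, in1=0): fault-free M0=0, M1=0, M2=0, M3=0, M4=1 → 1; observed 1. Eliminates M4 inverted output.
Only M4 stuck-at-1 is consistent with every test.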